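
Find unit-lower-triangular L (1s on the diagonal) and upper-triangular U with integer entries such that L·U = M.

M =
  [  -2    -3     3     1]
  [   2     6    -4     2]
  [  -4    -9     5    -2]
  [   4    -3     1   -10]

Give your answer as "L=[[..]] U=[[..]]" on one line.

L=[[1,0,0,0],[-1,1,0,0],[2,-1,1,0],[-2,-3,-2,1]] U=[[-2,-3,3,1],[0,3,-1,3],[0,0,-2,-1],[0,0,0,-1]]

  r1 -= -1·r0 → [0,3,-1,3]
  r2 -= 2·r0 → [0,-3,-1,-4]
  r3 -= -2·r0 → [0,-9,7,-8]
  r2 -= -1·r1 → [0,0,-2,-1]
  r3 -= -3·r1 → [0,0,4,1]
  r3 -= -2·r2 → [0,0,0,-1]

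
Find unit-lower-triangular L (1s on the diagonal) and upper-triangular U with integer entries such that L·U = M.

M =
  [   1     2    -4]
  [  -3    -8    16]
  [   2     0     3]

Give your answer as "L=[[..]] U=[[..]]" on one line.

  row1 -= -3·row0 → [0,-2,4]
  row2 -= 2·row0 → [0,-4,11]
  row2 -= 2·row1 → [0,0,3]

L=[[1,0,0],[-3,1,0],[2,2,1]] U=[[1,2,-4],[0,-2,4],[0,0,3]]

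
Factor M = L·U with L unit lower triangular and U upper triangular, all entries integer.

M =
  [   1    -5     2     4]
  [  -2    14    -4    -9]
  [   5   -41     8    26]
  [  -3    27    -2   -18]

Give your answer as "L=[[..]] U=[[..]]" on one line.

L=[[1,0,0,0],[-2,1,0,0],[5,-4,1,0],[-3,3,-2,1]] U=[[1,-5,2,4],[0,4,0,-1],[0,0,-2,2],[0,0,0,1]]

  row1 -= -2·row0 → [0,4,0,-1]
  row2 -= 5·row0 → [0,-16,-2,6]
  row3 -= -3·row0 → [0,12,4,-6]
  row2 -= -4·row1 → [0,0,-2,2]
  row3 -= 3·row1 → [0,0,4,-3]
  row3 -= -2·row2 → [0,0,0,1]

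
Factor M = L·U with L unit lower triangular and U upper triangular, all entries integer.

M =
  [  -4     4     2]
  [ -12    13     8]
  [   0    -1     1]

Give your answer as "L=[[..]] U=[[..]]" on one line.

L=[[1,0,0],[3,1,0],[0,-1,1]] U=[[-4,4,2],[0,1,2],[0,0,3]]

  R1 -= 3·R0 → [0,1,2]
  R2 -= 0·R0 → [0,-1,1]
  R2 -= -1·R1 → [0,0,3]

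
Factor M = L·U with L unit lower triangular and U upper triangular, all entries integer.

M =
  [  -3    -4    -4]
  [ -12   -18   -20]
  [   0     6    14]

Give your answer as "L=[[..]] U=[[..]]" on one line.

L=[[1,0,0],[4,1,0],[0,-3,1]] U=[[-3,-4,-4],[0,-2,-4],[0,0,2]]

  r1 -= 4·r0 → [0,-2,-4]
  r2 -= 0·r0 → [0,6,14]
  r2 -= -3·r1 → [0,0,2]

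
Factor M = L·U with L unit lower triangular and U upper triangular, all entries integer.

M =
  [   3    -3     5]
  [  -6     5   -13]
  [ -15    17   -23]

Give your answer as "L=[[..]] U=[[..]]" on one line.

  R1 -= -2·R0 → [0,-1,-3]
  R2 -= -5·R0 → [0,2,2]
  R2 -= -2·R1 → [0,0,-4]

L=[[1,0,0],[-2,1,0],[-5,-2,1]] U=[[3,-3,5],[0,-1,-3],[0,0,-4]]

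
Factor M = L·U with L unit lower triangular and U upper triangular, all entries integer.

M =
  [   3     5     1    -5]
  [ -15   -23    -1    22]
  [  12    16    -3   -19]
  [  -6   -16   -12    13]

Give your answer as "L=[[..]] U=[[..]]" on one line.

L=[[1,0,0,0],[-5,1,0,0],[4,-2,1,0],[-2,-3,2,1]] U=[[3,5,1,-5],[0,2,4,-3],[0,0,1,-5],[0,0,0,4]]

  R1 -= -5·R0 → [0,2,4,-3]
  R2 -= 4·R0 → [0,-4,-7,1]
  R3 -= -2·R0 → [0,-6,-10,3]
  R2 -= -2·R1 → [0,0,1,-5]
  R3 -= -3·R1 → [0,0,2,-6]
  R3 -= 2·R2 → [0,0,0,4]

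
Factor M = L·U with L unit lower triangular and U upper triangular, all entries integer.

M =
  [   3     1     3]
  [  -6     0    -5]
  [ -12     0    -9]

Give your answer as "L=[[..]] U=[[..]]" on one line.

  R1 -= -2·R0 → [0,2,1]
  R2 -= -4·R0 → [0,4,3]
  R2 -= 2·R1 → [0,0,1]

L=[[1,0,0],[-2,1,0],[-4,2,1]] U=[[3,1,3],[0,2,1],[0,0,1]]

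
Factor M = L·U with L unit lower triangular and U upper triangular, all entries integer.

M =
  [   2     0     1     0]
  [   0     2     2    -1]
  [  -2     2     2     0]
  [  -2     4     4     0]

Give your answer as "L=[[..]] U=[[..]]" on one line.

L=[[1,0,0,0],[0,1,0,0],[-1,1,1,0],[-1,2,1,1]] U=[[2,0,1,0],[0,2,2,-1],[0,0,1,1],[0,0,0,1]]

  R1 -= 0·R0 → [0,2,2,-1]
  R2 -= -1·R0 → [0,2,3,0]
  R3 -= -1·R0 → [0,4,5,0]
  R2 -= 1·R1 → [0,0,1,1]
  R3 -= 2·R1 → [0,0,1,2]
  R3 -= 1·R2 → [0,0,0,1]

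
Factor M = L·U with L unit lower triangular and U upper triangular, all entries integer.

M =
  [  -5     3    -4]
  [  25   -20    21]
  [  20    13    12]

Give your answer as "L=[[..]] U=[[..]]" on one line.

  r1 -= -5·r0 → [0,-5,1]
  r2 -= -4·r0 → [0,25,-4]
  r2 -= -5·r1 → [0,0,1]

L=[[1,0,0],[-5,1,0],[-4,-5,1]] U=[[-5,3,-4],[0,-5,1],[0,0,1]]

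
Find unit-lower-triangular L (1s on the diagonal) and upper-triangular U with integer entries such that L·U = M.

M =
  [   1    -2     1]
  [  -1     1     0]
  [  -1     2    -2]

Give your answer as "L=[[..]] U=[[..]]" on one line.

  r1 -= -1·r0 → [0,-1,1]
  r2 -= -1·r0 → [0,0,-1]
  r2 -= 0·r1 → [0,0,-1]

L=[[1,0,0],[-1,1,0],[-1,0,1]] U=[[1,-2,1],[0,-1,1],[0,0,-1]]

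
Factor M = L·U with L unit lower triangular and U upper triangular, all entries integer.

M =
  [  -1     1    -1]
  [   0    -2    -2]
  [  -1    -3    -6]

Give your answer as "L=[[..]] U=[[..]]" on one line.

L=[[1,0,0],[0,1,0],[1,2,1]] U=[[-1,1,-1],[0,-2,-2],[0,0,-1]]

  row1 -= 0·row0 → [0,-2,-2]
  row2 -= 1·row0 → [0,-4,-5]
  row2 -= 2·row1 → [0,0,-1]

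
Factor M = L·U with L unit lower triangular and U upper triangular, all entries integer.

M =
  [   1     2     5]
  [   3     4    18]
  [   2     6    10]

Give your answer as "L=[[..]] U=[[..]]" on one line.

  R1 -= 3·R0 → [0,-2,3]
  R2 -= 2·R0 → [0,2,0]
  R2 -= -1·R1 → [0,0,3]

L=[[1,0,0],[3,1,0],[2,-1,1]] U=[[1,2,5],[0,-2,3],[0,0,3]]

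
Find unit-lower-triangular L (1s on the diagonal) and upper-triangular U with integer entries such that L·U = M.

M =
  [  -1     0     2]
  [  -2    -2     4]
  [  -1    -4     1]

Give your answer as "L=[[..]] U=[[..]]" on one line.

L=[[1,0,0],[2,1,0],[1,2,1]] U=[[-1,0,2],[0,-2,0],[0,0,-1]]

  row1 -= 2·row0 → [0,-2,0]
  row2 -= 1·row0 → [0,-4,-1]
  row2 -= 2·row1 → [0,0,-1]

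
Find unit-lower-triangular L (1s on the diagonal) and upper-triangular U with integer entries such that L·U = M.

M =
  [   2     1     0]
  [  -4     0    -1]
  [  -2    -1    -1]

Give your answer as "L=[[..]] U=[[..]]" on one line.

  r1 -= -2·r0 → [0,2,-1]
  r2 -= -1·r0 → [0,0,-1]
  r2 -= 0·r1 → [0,0,-1]

L=[[1,0,0],[-2,1,0],[-1,0,1]] U=[[2,1,0],[0,2,-1],[0,0,-1]]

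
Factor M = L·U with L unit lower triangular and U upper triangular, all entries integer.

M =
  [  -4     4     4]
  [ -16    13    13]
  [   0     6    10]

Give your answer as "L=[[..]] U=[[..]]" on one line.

L=[[1,0,0],[4,1,0],[0,-2,1]] U=[[-4,4,4],[0,-3,-3],[0,0,4]]

  row1 -= 4·row0 → [0,-3,-3]
  row2 -= 0·row0 → [0,6,10]
  row2 -= -2·row1 → [0,0,4]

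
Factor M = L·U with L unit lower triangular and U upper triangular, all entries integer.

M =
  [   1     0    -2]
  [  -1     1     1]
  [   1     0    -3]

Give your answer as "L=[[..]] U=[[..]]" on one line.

L=[[1,0,0],[-1,1,0],[1,0,1]] U=[[1,0,-2],[0,1,-1],[0,0,-1]]

  r1 -= -1·r0 → [0,1,-1]
  r2 -= 1·r0 → [0,0,-1]
  r2 -= 0·r1 → [0,0,-1]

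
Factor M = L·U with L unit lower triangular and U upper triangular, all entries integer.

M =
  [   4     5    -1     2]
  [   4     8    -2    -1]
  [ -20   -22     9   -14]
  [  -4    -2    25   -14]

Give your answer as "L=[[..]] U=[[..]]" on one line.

L=[[1,0,0,0],[1,1,0,0],[-5,1,1,0],[-1,1,5,1]] U=[[4,5,-1,2],[0,3,-1,-3],[0,0,5,-1],[0,0,0,-4]]

  row1 -= 1·row0 → [0,3,-1,-3]
  row2 -= -5·row0 → [0,3,4,-4]
  row3 -= -1·row0 → [0,3,24,-12]
  row2 -= 1·row1 → [0,0,5,-1]
  row3 -= 1·row1 → [0,0,25,-9]
  row3 -= 5·row2 → [0,0,0,-4]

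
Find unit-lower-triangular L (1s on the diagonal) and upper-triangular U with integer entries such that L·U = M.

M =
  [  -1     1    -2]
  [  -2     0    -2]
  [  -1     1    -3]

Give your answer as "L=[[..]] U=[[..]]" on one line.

  R1 -= 2·R0 → [0,-2,2]
  R2 -= 1·R0 → [0,0,-1]
  R2 -= 0·R1 → [0,0,-1]

L=[[1,0,0],[2,1,0],[1,0,1]] U=[[-1,1,-2],[0,-2,2],[0,0,-1]]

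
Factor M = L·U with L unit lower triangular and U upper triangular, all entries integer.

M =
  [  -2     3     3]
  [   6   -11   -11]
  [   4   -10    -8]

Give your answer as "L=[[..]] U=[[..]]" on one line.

  r1 -= -3·r0 → [0,-2,-2]
  r2 -= -2·r0 → [0,-4,-2]
  r2 -= 2·r1 → [0,0,2]

L=[[1,0,0],[-3,1,0],[-2,2,1]] U=[[-2,3,3],[0,-2,-2],[0,0,2]]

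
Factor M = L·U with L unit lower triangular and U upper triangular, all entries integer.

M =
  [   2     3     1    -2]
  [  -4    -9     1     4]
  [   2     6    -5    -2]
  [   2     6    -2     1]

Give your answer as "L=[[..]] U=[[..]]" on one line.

  row1 -= -2·row0 → [0,-3,3,0]
  row2 -= 1·row0 → [0,3,-6,0]
  row3 -= 1·row0 → [0,3,-3,3]
  row2 -= -1·row1 → [0,0,-3,0]
  row3 -= -1·row1 → [0,0,0,3]
  row3 -= 0·row2 → [0,0,0,3]

L=[[1,0,0,0],[-2,1,0,0],[1,-1,1,0],[1,-1,0,1]] U=[[2,3,1,-2],[0,-3,3,0],[0,0,-3,0],[0,0,0,3]]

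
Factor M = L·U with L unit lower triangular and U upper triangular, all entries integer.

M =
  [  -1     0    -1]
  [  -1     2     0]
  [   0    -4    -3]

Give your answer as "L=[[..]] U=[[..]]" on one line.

  R1 -= 1·R0 → [0,2,1]
  R2 -= 0·R0 → [0,-4,-3]
  R2 -= -2·R1 → [0,0,-1]

L=[[1,0,0],[1,1,0],[0,-2,1]] U=[[-1,0,-1],[0,2,1],[0,0,-1]]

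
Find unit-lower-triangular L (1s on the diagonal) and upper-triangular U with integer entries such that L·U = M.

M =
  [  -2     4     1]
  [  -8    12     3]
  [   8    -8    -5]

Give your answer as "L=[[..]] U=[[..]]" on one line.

L=[[1,0,0],[4,1,0],[-4,-2,1]] U=[[-2,4,1],[0,-4,-1],[0,0,-3]]

  row1 -= 4·row0 → [0,-4,-1]
  row2 -= -4·row0 → [0,8,-1]
  row2 -= -2·row1 → [0,0,-3]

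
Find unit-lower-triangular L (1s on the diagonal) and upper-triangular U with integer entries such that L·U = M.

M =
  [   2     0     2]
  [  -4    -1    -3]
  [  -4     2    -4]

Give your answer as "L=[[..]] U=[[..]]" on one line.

L=[[1,0,0],[-2,1,0],[-2,-2,1]] U=[[2,0,2],[0,-1,1],[0,0,2]]

  R1 -= -2·R0 → [0,-1,1]
  R2 -= -2·R0 → [0,2,0]
  R2 -= -2·R1 → [0,0,2]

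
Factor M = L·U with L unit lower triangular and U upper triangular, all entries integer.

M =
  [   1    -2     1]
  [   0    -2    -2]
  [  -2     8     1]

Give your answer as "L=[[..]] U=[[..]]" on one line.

  row1 -= 0·row0 → [0,-2,-2]
  row2 -= -2·row0 → [0,4,3]
  row2 -= -2·row1 → [0,0,-1]

L=[[1,0,0],[0,1,0],[-2,-2,1]] U=[[1,-2,1],[0,-2,-2],[0,0,-1]]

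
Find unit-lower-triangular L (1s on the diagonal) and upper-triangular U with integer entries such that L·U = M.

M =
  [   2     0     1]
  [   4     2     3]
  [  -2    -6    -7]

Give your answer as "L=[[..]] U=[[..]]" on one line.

  R1 -= 2·R0 → [0,2,1]
  R2 -= -1·R0 → [0,-6,-6]
  R2 -= -3·R1 → [0,0,-3]

L=[[1,0,0],[2,1,0],[-1,-3,1]] U=[[2,0,1],[0,2,1],[0,0,-3]]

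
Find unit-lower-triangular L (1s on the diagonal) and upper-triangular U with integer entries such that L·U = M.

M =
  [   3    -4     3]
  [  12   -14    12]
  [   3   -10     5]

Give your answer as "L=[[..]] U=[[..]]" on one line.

L=[[1,0,0],[4,1,0],[1,-3,1]] U=[[3,-4,3],[0,2,0],[0,0,2]]

  r1 -= 4·r0 → [0,2,0]
  r2 -= 1·r0 → [0,-6,2]
  r2 -= -3·r1 → [0,0,2]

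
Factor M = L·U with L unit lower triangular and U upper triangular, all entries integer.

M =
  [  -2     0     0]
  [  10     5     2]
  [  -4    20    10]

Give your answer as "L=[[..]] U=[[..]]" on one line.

  R1 -= -5·R0 → [0,5,2]
  R2 -= 2·R0 → [0,20,10]
  R2 -= 4·R1 → [0,0,2]

L=[[1,0,0],[-5,1,0],[2,4,1]] U=[[-2,0,0],[0,5,2],[0,0,2]]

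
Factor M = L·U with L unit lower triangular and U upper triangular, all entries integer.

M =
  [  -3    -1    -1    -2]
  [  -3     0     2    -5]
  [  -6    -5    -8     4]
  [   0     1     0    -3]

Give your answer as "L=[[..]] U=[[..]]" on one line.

L=[[1,0,0,0],[1,1,0,0],[2,-3,1,0],[0,1,-1,1]] U=[[-3,-1,-1,-2],[0,1,3,-3],[0,0,3,-1],[0,0,0,-1]]

  row1 -= 1·row0 → [0,1,3,-3]
  row2 -= 2·row0 → [0,-3,-6,8]
  row3 -= 0·row0 → [0,1,0,-3]
  row2 -= -3·row1 → [0,0,3,-1]
  row3 -= 1·row1 → [0,0,-3,0]
  row3 -= -1·row2 → [0,0,0,-1]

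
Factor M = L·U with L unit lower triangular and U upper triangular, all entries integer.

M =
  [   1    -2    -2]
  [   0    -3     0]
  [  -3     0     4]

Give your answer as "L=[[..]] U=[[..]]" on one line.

L=[[1,0,0],[0,1,0],[-3,2,1]] U=[[1,-2,-2],[0,-3,0],[0,0,-2]]

  r1 -= 0·r0 → [0,-3,0]
  r2 -= -3·r0 → [0,-6,-2]
  r2 -= 2·r1 → [0,0,-2]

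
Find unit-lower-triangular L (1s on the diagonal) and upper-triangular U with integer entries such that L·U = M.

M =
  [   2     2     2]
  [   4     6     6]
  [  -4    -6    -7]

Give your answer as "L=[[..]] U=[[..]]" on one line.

  row1 -= 2·row0 → [0,2,2]
  row2 -= -2·row0 → [0,-2,-3]
  row2 -= -1·row1 → [0,0,-1]

L=[[1,0,0],[2,1,0],[-2,-1,1]] U=[[2,2,2],[0,2,2],[0,0,-1]]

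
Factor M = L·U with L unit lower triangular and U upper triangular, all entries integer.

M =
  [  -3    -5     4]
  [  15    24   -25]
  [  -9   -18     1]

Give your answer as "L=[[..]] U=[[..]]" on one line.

  row1 -= -5·row0 → [0,-1,-5]
  row2 -= 3·row0 → [0,-3,-11]
  row2 -= 3·row1 → [0,0,4]

L=[[1,0,0],[-5,1,0],[3,3,1]] U=[[-3,-5,4],[0,-1,-5],[0,0,4]]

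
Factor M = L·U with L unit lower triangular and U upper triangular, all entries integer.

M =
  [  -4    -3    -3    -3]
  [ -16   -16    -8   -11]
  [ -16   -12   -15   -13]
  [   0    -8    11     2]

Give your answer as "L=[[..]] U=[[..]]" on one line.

  R1 -= 4·R0 → [0,-4,4,1]
  R2 -= 4·R0 → [0,0,-3,-1]
  R3 -= 0·R0 → [0,-8,11,2]
  R2 -= 0·R1 → [0,0,-3,-1]
  R3 -= 2·R1 → [0,0,3,0]
  R3 -= -1·R2 → [0,0,0,-1]

L=[[1,0,0,0],[4,1,0,0],[4,0,1,0],[0,2,-1,1]] U=[[-4,-3,-3,-3],[0,-4,4,1],[0,0,-3,-1],[0,0,0,-1]]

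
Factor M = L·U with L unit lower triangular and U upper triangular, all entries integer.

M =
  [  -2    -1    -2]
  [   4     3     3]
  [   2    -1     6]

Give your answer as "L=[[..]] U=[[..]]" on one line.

L=[[1,0,0],[-2,1,0],[-1,-2,1]] U=[[-2,-1,-2],[0,1,-1],[0,0,2]]

  r1 -= -2·r0 → [0,1,-1]
  r2 -= -1·r0 → [0,-2,4]
  r2 -= -2·r1 → [0,0,2]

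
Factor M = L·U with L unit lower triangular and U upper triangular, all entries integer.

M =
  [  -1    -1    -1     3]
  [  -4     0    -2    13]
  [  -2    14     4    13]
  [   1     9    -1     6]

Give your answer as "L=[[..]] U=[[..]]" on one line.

  r1 -= 4·r0 → [0,4,2,1]
  r2 -= 2·r0 → [0,16,6,7]
  r3 -= -1·r0 → [0,8,-2,9]
  r2 -= 4·r1 → [0,0,-2,3]
  r3 -= 2·r1 → [0,0,-6,7]
  r3 -= 3·r2 → [0,0,0,-2]

L=[[1,0,0,0],[4,1,0,0],[2,4,1,0],[-1,2,3,1]] U=[[-1,-1,-1,3],[0,4,2,1],[0,0,-2,3],[0,0,0,-2]]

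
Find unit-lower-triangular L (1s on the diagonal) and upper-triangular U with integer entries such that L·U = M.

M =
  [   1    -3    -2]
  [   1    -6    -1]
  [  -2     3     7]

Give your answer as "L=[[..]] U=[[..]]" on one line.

L=[[1,0,0],[1,1,0],[-2,1,1]] U=[[1,-3,-2],[0,-3,1],[0,0,2]]

  row1 -= 1·row0 → [0,-3,1]
  row2 -= -2·row0 → [0,-3,3]
  row2 -= 1·row1 → [0,0,2]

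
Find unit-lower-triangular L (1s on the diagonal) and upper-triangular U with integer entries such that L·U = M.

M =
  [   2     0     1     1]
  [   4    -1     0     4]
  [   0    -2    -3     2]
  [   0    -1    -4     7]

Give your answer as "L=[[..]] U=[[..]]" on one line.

  r1 -= 2·r0 → [0,-1,-2,2]
  r2 -= 0·r0 → [0,-2,-3,2]
  r3 -= 0·r0 → [0,-1,-4,7]
  r2 -= 2·r1 → [0,0,1,-2]
  r3 -= 1·r1 → [0,0,-2,5]
  r3 -= -2·r2 → [0,0,0,1]

L=[[1,0,0,0],[2,1,0,0],[0,2,1,0],[0,1,-2,1]] U=[[2,0,1,1],[0,-1,-2,2],[0,0,1,-2],[0,0,0,1]]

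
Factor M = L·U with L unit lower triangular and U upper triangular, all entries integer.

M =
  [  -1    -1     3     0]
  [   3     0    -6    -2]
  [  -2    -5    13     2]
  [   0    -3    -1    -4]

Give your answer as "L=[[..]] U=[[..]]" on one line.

L=[[1,0,0,0],[-3,1,0,0],[2,1,1,0],[0,1,-1,1]] U=[[-1,-1,3,0],[0,-3,3,-2],[0,0,4,4],[0,0,0,2]]

  row1 -= -3·row0 → [0,-3,3,-2]
  row2 -= 2·row0 → [0,-3,7,2]
  row3 -= 0·row0 → [0,-3,-1,-4]
  row2 -= 1·row1 → [0,0,4,4]
  row3 -= 1·row1 → [0,0,-4,-2]
  row3 -= -1·row2 → [0,0,0,2]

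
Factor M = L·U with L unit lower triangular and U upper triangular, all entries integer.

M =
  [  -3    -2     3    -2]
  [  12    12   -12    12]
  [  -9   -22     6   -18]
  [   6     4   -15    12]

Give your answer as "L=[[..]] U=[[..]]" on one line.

L=[[1,0,0,0],[-4,1,0,0],[3,-4,1,0],[-2,0,3,1]] U=[[-3,-2,3,-2],[0,4,0,4],[0,0,-3,4],[0,0,0,-4]]

  R1 -= -4·R0 → [0,4,0,4]
  R2 -= 3·R0 → [0,-16,-3,-12]
  R3 -= -2·R0 → [0,0,-9,8]
  R2 -= -4·R1 → [0,0,-3,4]
  R3 -= 0·R1 → [0,0,-9,8]
  R3 -= 3·R2 → [0,0,0,-4]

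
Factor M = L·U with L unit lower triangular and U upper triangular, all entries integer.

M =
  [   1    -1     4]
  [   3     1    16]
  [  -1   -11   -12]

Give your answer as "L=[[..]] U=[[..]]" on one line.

  r1 -= 3·r0 → [0,4,4]
  r2 -= -1·r0 → [0,-12,-8]
  r2 -= -3·r1 → [0,0,4]

L=[[1,0,0],[3,1,0],[-1,-3,1]] U=[[1,-1,4],[0,4,4],[0,0,4]]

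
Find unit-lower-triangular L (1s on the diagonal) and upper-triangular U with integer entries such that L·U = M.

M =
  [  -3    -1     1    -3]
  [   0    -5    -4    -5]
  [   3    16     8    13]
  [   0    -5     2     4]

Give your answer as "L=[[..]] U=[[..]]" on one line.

L=[[1,0,0,0],[0,1,0,0],[-1,-3,1,0],[0,1,-2,1]] U=[[-3,-1,1,-3],[0,-5,-4,-5],[0,0,-3,-5],[0,0,0,-1]]

  R1 -= 0·R0 → [0,-5,-4,-5]
  R2 -= -1·R0 → [0,15,9,10]
  R3 -= 0·R0 → [0,-5,2,4]
  R2 -= -3·R1 → [0,0,-3,-5]
  R3 -= 1·R1 → [0,0,6,9]
  R3 -= -2·R2 → [0,0,0,-1]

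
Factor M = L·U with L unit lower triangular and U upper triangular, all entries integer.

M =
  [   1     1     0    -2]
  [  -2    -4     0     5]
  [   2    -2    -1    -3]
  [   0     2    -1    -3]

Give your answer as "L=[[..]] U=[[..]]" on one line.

L=[[1,0,0,0],[-2,1,0,0],[2,2,1,0],[0,-1,1,1]] U=[[1,1,0,-2],[0,-2,0,1],[0,0,-1,-1],[0,0,0,-1]]

  r1 -= -2·r0 → [0,-2,0,1]
  r2 -= 2·r0 → [0,-4,-1,1]
  r3 -= 0·r0 → [0,2,-1,-3]
  r2 -= 2·r1 → [0,0,-1,-1]
  r3 -= -1·r1 → [0,0,-1,-2]
  r3 -= 1·r2 → [0,0,0,-1]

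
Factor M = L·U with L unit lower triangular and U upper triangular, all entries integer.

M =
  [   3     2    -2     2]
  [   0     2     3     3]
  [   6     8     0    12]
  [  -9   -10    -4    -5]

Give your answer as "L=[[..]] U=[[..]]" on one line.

L=[[1,0,0,0],[0,1,0,0],[2,2,1,0],[-3,-2,2,1]] U=[[3,2,-2,2],[0,2,3,3],[0,0,-2,2],[0,0,0,3]]

  R1 -= 0·R0 → [0,2,3,3]
  R2 -= 2·R0 → [0,4,4,8]
  R3 -= -3·R0 → [0,-4,-10,1]
  R2 -= 2·R1 → [0,0,-2,2]
  R3 -= -2·R1 → [0,0,-4,7]
  R3 -= 2·R2 → [0,0,0,3]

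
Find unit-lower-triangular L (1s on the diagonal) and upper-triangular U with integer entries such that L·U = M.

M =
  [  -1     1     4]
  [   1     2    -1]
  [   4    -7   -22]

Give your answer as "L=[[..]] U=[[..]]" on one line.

L=[[1,0,0],[-1,1,0],[-4,-1,1]] U=[[-1,1,4],[0,3,3],[0,0,-3]]

  r1 -= -1·r0 → [0,3,3]
  r2 -= -4·r0 → [0,-3,-6]
  r2 -= -1·r1 → [0,0,-3]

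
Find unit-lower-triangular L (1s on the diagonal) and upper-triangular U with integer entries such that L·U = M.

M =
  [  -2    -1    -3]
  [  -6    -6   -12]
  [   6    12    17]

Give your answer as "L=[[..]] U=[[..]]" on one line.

  row1 -= 3·row0 → [0,-3,-3]
  row2 -= -3·row0 → [0,9,8]
  row2 -= -3·row1 → [0,0,-1]

L=[[1,0,0],[3,1,0],[-3,-3,1]] U=[[-2,-1,-3],[0,-3,-3],[0,0,-1]]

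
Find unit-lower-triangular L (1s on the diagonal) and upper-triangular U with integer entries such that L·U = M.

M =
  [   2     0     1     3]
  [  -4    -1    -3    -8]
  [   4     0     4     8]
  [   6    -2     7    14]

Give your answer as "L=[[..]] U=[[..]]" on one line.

  row1 -= -2·row0 → [0,-1,-1,-2]
  row2 -= 2·row0 → [0,0,2,2]
  row3 -= 3·row0 → [0,-2,4,5]
  row2 -= 0·row1 → [0,0,2,2]
  row3 -= 2·row1 → [0,0,6,9]
  row3 -= 3·row2 → [0,0,0,3]

L=[[1,0,0,0],[-2,1,0,0],[2,0,1,0],[3,2,3,1]] U=[[2,0,1,3],[0,-1,-1,-2],[0,0,2,2],[0,0,0,3]]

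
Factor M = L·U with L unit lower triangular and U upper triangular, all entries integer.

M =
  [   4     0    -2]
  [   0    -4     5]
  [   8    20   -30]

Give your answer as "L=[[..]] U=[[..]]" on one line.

  r1 -= 0·r0 → [0,-4,5]
  r2 -= 2·r0 → [0,20,-26]
  r2 -= -5·r1 → [0,0,-1]

L=[[1,0,0],[0,1,0],[2,-5,1]] U=[[4,0,-2],[0,-4,5],[0,0,-1]]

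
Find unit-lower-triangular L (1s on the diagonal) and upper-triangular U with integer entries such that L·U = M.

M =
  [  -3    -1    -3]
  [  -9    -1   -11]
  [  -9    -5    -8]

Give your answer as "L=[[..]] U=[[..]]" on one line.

L=[[1,0,0],[3,1,0],[3,-1,1]] U=[[-3,-1,-3],[0,2,-2],[0,0,-1]]

  r1 -= 3·r0 → [0,2,-2]
  r2 -= 3·r0 → [0,-2,1]
  r2 -= -1·r1 → [0,0,-1]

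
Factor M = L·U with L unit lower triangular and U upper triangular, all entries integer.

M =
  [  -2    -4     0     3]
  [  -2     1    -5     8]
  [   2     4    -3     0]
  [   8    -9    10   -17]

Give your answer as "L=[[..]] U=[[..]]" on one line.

L=[[1,0,0,0],[1,1,0,0],[-1,0,1,0],[-4,-5,5,1]] U=[[-2,-4,0,3],[0,5,-5,5],[0,0,-3,3],[0,0,0,5]]

  r1 -= 1·r0 → [0,5,-5,5]
  r2 -= -1·r0 → [0,0,-3,3]
  r3 -= -4·r0 → [0,-25,10,-5]
  r2 -= 0·r1 → [0,0,-3,3]
  r3 -= -5·r1 → [0,0,-15,20]
  r3 -= 5·r2 → [0,0,0,5]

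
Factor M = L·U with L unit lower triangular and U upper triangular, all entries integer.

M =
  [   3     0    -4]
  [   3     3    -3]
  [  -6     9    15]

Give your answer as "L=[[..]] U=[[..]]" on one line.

L=[[1,0,0],[1,1,0],[-2,3,1]] U=[[3,0,-4],[0,3,1],[0,0,4]]

  row1 -= 1·row0 → [0,3,1]
  row2 -= -2·row0 → [0,9,7]
  row2 -= 3·row1 → [0,0,4]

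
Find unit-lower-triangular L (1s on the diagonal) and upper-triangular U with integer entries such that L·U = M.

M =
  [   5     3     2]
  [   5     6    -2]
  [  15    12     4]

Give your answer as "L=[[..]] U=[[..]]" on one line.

  r1 -= 1·r0 → [0,3,-4]
  r2 -= 3·r0 → [0,3,-2]
  r2 -= 1·r1 → [0,0,2]

L=[[1,0,0],[1,1,0],[3,1,1]] U=[[5,3,2],[0,3,-4],[0,0,2]]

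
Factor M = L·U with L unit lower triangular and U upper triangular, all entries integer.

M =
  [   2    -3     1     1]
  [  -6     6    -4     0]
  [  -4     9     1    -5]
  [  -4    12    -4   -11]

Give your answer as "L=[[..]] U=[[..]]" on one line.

  row1 -= -3·row0 → [0,-3,-1,3]
  row2 -= -2·row0 → [0,3,3,-3]
  row3 -= -2·row0 → [0,6,-2,-9]
  row2 -= -1·row1 → [0,0,2,0]
  row3 -= -2·row1 → [0,0,-4,-3]
  row3 -= -2·row2 → [0,0,0,-3]

L=[[1,0,0,0],[-3,1,0,0],[-2,-1,1,0],[-2,-2,-2,1]] U=[[2,-3,1,1],[0,-3,-1,3],[0,0,2,0],[0,0,0,-3]]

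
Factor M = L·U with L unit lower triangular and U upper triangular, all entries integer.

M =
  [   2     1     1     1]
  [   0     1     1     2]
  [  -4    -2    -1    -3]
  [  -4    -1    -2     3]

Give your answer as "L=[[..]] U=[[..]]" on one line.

  r1 -= 0·r0 → [0,1,1,2]
  r2 -= -2·r0 → [0,0,1,-1]
  r3 -= -2·r0 → [0,1,0,5]
  r2 -= 0·r1 → [0,0,1,-1]
  r3 -= 1·r1 → [0,0,-1,3]
  r3 -= -1·r2 → [0,0,0,2]

L=[[1,0,0,0],[0,1,0,0],[-2,0,1,0],[-2,1,-1,1]] U=[[2,1,1,1],[0,1,1,2],[0,0,1,-1],[0,0,0,2]]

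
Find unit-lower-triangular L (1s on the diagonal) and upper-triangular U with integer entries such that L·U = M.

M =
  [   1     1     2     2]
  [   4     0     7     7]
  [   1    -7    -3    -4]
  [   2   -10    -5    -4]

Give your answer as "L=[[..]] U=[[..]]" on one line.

  r1 -= 4·r0 → [0,-4,-1,-1]
  r2 -= 1·r0 → [0,-8,-5,-6]
  r3 -= 2·r0 → [0,-12,-9,-8]
  r2 -= 2·r1 → [0,0,-3,-4]
  r3 -= 3·r1 → [0,0,-6,-5]
  r3 -= 2·r2 → [0,0,0,3]

L=[[1,0,0,0],[4,1,0,0],[1,2,1,0],[2,3,2,1]] U=[[1,1,2,2],[0,-4,-1,-1],[0,0,-3,-4],[0,0,0,3]]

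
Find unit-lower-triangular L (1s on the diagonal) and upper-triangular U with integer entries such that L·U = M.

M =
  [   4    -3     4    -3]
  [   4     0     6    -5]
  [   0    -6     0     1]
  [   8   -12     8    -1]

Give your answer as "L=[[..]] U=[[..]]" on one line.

  R1 -= 1·R0 → [0,3,2,-2]
  R2 -= 0·R0 → [0,-6,0,1]
  R3 -= 2·R0 → [0,-6,0,5]
  R2 -= -2·R1 → [0,0,4,-3]
  R3 -= -2·R1 → [0,0,4,1]
  R3 -= 1·R2 → [0,0,0,4]

L=[[1,0,0,0],[1,1,0,0],[0,-2,1,0],[2,-2,1,1]] U=[[4,-3,4,-3],[0,3,2,-2],[0,0,4,-3],[0,0,0,4]]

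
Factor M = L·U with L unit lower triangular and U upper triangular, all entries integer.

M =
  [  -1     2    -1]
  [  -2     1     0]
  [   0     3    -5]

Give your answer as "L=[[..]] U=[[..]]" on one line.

  R1 -= 2·R0 → [0,-3,2]
  R2 -= 0·R0 → [0,3,-5]
  R2 -= -1·R1 → [0,0,-3]

L=[[1,0,0],[2,1,0],[0,-1,1]] U=[[-1,2,-1],[0,-3,2],[0,0,-3]]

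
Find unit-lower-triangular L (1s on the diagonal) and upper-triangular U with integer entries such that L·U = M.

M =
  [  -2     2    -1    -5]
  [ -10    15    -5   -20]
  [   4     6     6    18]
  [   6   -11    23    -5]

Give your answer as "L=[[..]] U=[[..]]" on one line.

  r1 -= 5·r0 → [0,5,0,5]
  r2 -= -2·r0 → [0,10,4,8]
  r3 -= -3·r0 → [0,-5,20,-20]
  r2 -= 2·r1 → [0,0,4,-2]
  r3 -= -1·r1 → [0,0,20,-15]
  r3 -= 5·r2 → [0,0,0,-5]

L=[[1,0,0,0],[5,1,0,0],[-2,2,1,0],[-3,-1,5,1]] U=[[-2,2,-1,-5],[0,5,0,5],[0,0,4,-2],[0,0,0,-5]]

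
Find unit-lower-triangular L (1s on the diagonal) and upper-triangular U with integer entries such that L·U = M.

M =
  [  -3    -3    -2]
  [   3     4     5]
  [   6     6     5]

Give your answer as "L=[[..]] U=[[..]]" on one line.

L=[[1,0,0],[-1,1,0],[-2,0,1]] U=[[-3,-3,-2],[0,1,3],[0,0,1]]

  r1 -= -1·r0 → [0,1,3]
  r2 -= -2·r0 → [0,0,1]
  r2 -= 0·r1 → [0,0,1]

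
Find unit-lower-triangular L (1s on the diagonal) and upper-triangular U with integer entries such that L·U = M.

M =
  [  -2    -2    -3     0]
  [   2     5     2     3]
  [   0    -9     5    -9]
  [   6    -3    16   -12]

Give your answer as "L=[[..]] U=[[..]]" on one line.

  row1 -= -1·row0 → [0,3,-1,3]
  row2 -= 0·row0 → [0,-9,5,-9]
  row3 -= -3·row0 → [0,-9,7,-12]
  row2 -= -3·row1 → [0,0,2,0]
  row3 -= -3·row1 → [0,0,4,-3]
  row3 -= 2·row2 → [0,0,0,-3]

L=[[1,0,0,0],[-1,1,0,0],[0,-3,1,0],[-3,-3,2,1]] U=[[-2,-2,-3,0],[0,3,-1,3],[0,0,2,0],[0,0,0,-3]]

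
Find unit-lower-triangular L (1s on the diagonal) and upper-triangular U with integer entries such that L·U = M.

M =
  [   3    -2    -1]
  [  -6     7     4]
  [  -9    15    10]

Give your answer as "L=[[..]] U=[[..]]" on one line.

  r1 -= -2·r0 → [0,3,2]
  r2 -= -3·r0 → [0,9,7]
  r2 -= 3·r1 → [0,0,1]

L=[[1,0,0],[-2,1,0],[-3,3,1]] U=[[3,-2,-1],[0,3,2],[0,0,1]]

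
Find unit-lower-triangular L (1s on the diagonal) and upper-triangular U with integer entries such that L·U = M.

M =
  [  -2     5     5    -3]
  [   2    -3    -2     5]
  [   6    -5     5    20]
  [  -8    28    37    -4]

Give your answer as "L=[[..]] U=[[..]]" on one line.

L=[[1,0,0,0],[-1,1,0,0],[-3,5,1,0],[4,4,1,1]] U=[[-2,5,5,-3],[0,2,3,2],[0,0,5,1],[0,0,0,-1]]

  R1 -= -1·R0 → [0,2,3,2]
  R2 -= -3·R0 → [0,10,20,11]
  R3 -= 4·R0 → [0,8,17,8]
  R2 -= 5·R1 → [0,0,5,1]
  R3 -= 4·R1 → [0,0,5,0]
  R3 -= 1·R2 → [0,0,0,-1]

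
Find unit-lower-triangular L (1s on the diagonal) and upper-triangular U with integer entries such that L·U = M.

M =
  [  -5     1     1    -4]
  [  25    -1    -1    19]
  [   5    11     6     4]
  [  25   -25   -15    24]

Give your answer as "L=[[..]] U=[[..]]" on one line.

  r1 -= -5·r0 → [0,4,4,-1]
  r2 -= -1·r0 → [0,12,7,0]
  r3 -= -5·r0 → [0,-20,-10,4]
  r2 -= 3·r1 → [0,0,-5,3]
  r3 -= -5·r1 → [0,0,10,-1]
  r3 -= -2·r2 → [0,0,0,5]

L=[[1,0,0,0],[-5,1,0,0],[-1,3,1,0],[-5,-5,-2,1]] U=[[-5,1,1,-4],[0,4,4,-1],[0,0,-5,3],[0,0,0,5]]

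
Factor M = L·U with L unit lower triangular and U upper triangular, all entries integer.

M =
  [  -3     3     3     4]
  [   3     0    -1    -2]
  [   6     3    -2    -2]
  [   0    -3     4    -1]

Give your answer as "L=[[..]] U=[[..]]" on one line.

  r1 -= -1·r0 → [0,3,2,2]
  r2 -= -2·r0 → [0,9,4,6]
  r3 -= 0·r0 → [0,-3,4,-1]
  r2 -= 3·r1 → [0,0,-2,0]
  r3 -= -1·r1 → [0,0,6,1]
  r3 -= -3·r2 → [0,0,0,1]

L=[[1,0,0,0],[-1,1,0,0],[-2,3,1,0],[0,-1,-3,1]] U=[[-3,3,3,4],[0,3,2,2],[0,0,-2,0],[0,0,0,1]]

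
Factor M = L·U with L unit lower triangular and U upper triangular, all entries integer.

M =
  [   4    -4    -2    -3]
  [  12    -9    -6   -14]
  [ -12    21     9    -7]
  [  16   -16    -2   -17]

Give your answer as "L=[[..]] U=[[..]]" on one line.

L=[[1,0,0,0],[3,1,0,0],[-3,3,1,0],[4,0,2,1]] U=[[4,-4,-2,-3],[0,3,0,-5],[0,0,3,-1],[0,0,0,-3]]

  r1 -= 3·r0 → [0,3,0,-5]
  r2 -= -3·r0 → [0,9,3,-16]
  r3 -= 4·r0 → [0,0,6,-5]
  r2 -= 3·r1 → [0,0,3,-1]
  r3 -= 0·r1 → [0,0,6,-5]
  r3 -= 2·r2 → [0,0,0,-3]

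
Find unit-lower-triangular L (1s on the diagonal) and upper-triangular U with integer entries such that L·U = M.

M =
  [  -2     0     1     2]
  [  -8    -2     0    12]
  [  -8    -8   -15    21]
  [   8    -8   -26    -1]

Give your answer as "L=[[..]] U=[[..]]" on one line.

  r1 -= 4·r0 → [0,-2,-4,4]
  r2 -= 4·r0 → [0,-8,-19,13]
  r3 -= -4·r0 → [0,-8,-22,7]
  r2 -= 4·r1 → [0,0,-3,-3]
  r3 -= 4·r1 → [0,0,-6,-9]
  r3 -= 2·r2 → [0,0,0,-3]

L=[[1,0,0,0],[4,1,0,0],[4,4,1,0],[-4,4,2,1]] U=[[-2,0,1,2],[0,-2,-4,4],[0,0,-3,-3],[0,0,0,-3]]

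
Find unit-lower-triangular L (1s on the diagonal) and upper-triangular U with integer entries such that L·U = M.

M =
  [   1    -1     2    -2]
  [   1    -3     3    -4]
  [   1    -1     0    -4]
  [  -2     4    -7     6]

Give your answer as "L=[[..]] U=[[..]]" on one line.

  row1 -= 1·row0 → [0,-2,1,-2]
  row2 -= 1·row0 → [0,0,-2,-2]
  row3 -= -2·row0 → [0,2,-3,2]
  row2 -= 0·row1 → [0,0,-2,-2]
  row3 -= -1·row1 → [0,0,-2,0]
  row3 -= 1·row2 → [0,0,0,2]

L=[[1,0,0,0],[1,1,0,0],[1,0,1,0],[-2,-1,1,1]] U=[[1,-1,2,-2],[0,-2,1,-2],[0,0,-2,-2],[0,0,0,2]]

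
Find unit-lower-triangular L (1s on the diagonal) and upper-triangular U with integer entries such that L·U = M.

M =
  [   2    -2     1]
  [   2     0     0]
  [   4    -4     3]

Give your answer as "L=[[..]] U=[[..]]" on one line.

L=[[1,0,0],[1,1,0],[2,0,1]] U=[[2,-2,1],[0,2,-1],[0,0,1]]

  row1 -= 1·row0 → [0,2,-1]
  row2 -= 2·row0 → [0,0,1]
  row2 -= 0·row1 → [0,0,1]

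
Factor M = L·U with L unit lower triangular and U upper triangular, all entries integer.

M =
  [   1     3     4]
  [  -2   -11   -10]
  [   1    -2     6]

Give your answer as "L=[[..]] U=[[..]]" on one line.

L=[[1,0,0],[-2,1,0],[1,1,1]] U=[[1,3,4],[0,-5,-2],[0,0,4]]

  R1 -= -2·R0 → [0,-5,-2]
  R2 -= 1·R0 → [0,-5,2]
  R2 -= 1·R1 → [0,0,4]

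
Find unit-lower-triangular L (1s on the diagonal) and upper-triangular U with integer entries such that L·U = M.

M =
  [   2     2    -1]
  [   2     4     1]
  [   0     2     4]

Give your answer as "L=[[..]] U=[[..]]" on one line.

L=[[1,0,0],[1,1,0],[0,1,1]] U=[[2,2,-1],[0,2,2],[0,0,2]]

  R1 -= 1·R0 → [0,2,2]
  R2 -= 0·R0 → [0,2,4]
  R2 -= 1·R1 → [0,0,2]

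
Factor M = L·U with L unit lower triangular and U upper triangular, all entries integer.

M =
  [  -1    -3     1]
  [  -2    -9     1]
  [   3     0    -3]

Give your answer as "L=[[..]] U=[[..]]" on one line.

  R1 -= 2·R0 → [0,-3,-1]
  R2 -= -3·R0 → [0,-9,0]
  R2 -= 3·R1 → [0,0,3]

L=[[1,0,0],[2,1,0],[-3,3,1]] U=[[-1,-3,1],[0,-3,-1],[0,0,3]]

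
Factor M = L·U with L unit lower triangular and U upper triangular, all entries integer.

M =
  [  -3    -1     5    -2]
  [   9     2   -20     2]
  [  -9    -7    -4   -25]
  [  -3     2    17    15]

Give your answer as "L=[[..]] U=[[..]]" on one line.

L=[[1,0,0,0],[-3,1,0,0],[3,4,1,0],[1,-3,-3,1]] U=[[-3,-1,5,-2],[0,-1,-5,-4],[0,0,1,-3],[0,0,0,-4]]

  row1 -= -3·row0 → [0,-1,-5,-4]
  row2 -= 3·row0 → [0,-4,-19,-19]
  row3 -= 1·row0 → [0,3,12,17]
  row2 -= 4·row1 → [0,0,1,-3]
  row3 -= -3·row1 → [0,0,-3,5]
  row3 -= -3·row2 → [0,0,0,-4]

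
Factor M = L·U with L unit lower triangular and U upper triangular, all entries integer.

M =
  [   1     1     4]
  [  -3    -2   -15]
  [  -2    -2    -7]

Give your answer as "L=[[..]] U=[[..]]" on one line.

L=[[1,0,0],[-3,1,0],[-2,0,1]] U=[[1,1,4],[0,1,-3],[0,0,1]]

  R1 -= -3·R0 → [0,1,-3]
  R2 -= -2·R0 → [0,0,1]
  R2 -= 0·R1 → [0,0,1]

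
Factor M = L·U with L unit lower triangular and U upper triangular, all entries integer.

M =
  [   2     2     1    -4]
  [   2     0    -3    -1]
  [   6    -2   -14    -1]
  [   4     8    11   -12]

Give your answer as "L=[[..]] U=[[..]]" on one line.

  R1 -= 1·R0 → [0,-2,-4,3]
  R2 -= 3·R0 → [0,-8,-17,11]
  R3 -= 2·R0 → [0,4,9,-4]
  R2 -= 4·R1 → [0,0,-1,-1]
  R3 -= -2·R1 → [0,0,1,2]
  R3 -= -1·R2 → [0,0,0,1]

L=[[1,0,0,0],[1,1,0,0],[3,4,1,0],[2,-2,-1,1]] U=[[2,2,1,-4],[0,-2,-4,3],[0,0,-1,-1],[0,0,0,1]]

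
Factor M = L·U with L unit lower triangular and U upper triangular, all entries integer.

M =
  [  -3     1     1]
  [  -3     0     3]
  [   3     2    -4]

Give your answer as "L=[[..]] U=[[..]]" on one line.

  row1 -= 1·row0 → [0,-1,2]
  row2 -= -1·row0 → [0,3,-3]
  row2 -= -3·row1 → [0,0,3]

L=[[1,0,0],[1,1,0],[-1,-3,1]] U=[[-3,1,1],[0,-1,2],[0,0,3]]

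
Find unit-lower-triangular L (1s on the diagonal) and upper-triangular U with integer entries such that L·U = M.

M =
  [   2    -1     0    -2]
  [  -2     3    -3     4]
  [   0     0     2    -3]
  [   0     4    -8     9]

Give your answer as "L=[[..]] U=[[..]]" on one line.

L=[[1,0,0,0],[-1,1,0,0],[0,0,1,0],[0,2,-1,1]] U=[[2,-1,0,-2],[0,2,-3,2],[0,0,2,-3],[0,0,0,2]]

  row1 -= -1·row0 → [0,2,-3,2]
  row2 -= 0·row0 → [0,0,2,-3]
  row3 -= 0·row0 → [0,4,-8,9]
  row2 -= 0·row1 → [0,0,2,-3]
  row3 -= 2·row1 → [0,0,-2,5]
  row3 -= -1·row2 → [0,0,0,2]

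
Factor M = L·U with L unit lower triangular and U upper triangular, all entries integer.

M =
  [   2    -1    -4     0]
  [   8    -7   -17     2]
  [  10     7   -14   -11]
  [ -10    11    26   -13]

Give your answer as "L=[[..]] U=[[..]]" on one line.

L=[[1,0,0,0],[4,1,0,0],[5,-4,1,0],[-5,-2,2,1]] U=[[2,-1,-4,0],[0,-3,-1,2],[0,0,2,-3],[0,0,0,-3]]

  row1 -= 4·row0 → [0,-3,-1,2]
  row2 -= 5·row0 → [0,12,6,-11]
  row3 -= -5·row0 → [0,6,6,-13]
  row2 -= -4·row1 → [0,0,2,-3]
  row3 -= -2·row1 → [0,0,4,-9]
  row3 -= 2·row2 → [0,0,0,-3]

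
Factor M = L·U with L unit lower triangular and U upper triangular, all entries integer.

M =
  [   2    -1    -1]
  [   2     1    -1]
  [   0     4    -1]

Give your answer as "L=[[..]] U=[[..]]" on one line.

  row1 -= 1·row0 → [0,2,0]
  row2 -= 0·row0 → [0,4,-1]
  row2 -= 2·row1 → [0,0,-1]

L=[[1,0,0],[1,1,0],[0,2,1]] U=[[2,-1,-1],[0,2,0],[0,0,-1]]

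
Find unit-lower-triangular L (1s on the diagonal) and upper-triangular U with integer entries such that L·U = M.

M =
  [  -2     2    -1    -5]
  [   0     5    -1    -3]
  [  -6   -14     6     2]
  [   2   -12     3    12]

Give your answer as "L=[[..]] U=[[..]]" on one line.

  R1 -= 0·R0 → [0,5,-1,-3]
  R2 -= 3·R0 → [0,-20,9,17]
  R3 -= -1·R0 → [0,-10,2,7]
  R2 -= -4·R1 → [0,0,5,5]
  R3 -= -2·R1 → [0,0,0,1]
  R3 -= 0·R2 → [0,0,0,1]

L=[[1,0,0,0],[0,1,0,0],[3,-4,1,0],[-1,-2,0,1]] U=[[-2,2,-1,-5],[0,5,-1,-3],[0,0,5,5],[0,0,0,1]]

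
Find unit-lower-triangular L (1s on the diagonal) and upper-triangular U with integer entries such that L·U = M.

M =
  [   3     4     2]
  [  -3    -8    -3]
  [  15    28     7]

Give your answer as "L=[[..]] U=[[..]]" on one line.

  r1 -= -1·r0 → [0,-4,-1]
  r2 -= 5·r0 → [0,8,-3]
  r2 -= -2·r1 → [0,0,-5]

L=[[1,0,0],[-1,1,0],[5,-2,1]] U=[[3,4,2],[0,-4,-1],[0,0,-5]]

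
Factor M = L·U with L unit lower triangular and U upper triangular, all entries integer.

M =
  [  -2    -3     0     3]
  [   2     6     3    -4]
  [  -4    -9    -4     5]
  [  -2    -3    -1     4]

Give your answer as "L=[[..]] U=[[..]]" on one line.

  R1 -= -1·R0 → [0,3,3,-1]
  R2 -= 2·R0 → [0,-3,-4,-1]
  R3 -= 1·R0 → [0,0,-1,1]
  R2 -= -1·R1 → [0,0,-1,-2]
  R3 -= 0·R1 → [0,0,-1,1]
  R3 -= 1·R2 → [0,0,0,3]

L=[[1,0,0,0],[-1,1,0,0],[2,-1,1,0],[1,0,1,1]] U=[[-2,-3,0,3],[0,3,3,-1],[0,0,-1,-2],[0,0,0,3]]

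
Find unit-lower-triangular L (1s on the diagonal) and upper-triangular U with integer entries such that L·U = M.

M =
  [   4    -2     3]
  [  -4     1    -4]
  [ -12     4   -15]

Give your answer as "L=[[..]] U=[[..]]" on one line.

L=[[1,0,0],[-1,1,0],[-3,2,1]] U=[[4,-2,3],[0,-1,-1],[0,0,-4]]

  row1 -= -1·row0 → [0,-1,-1]
  row2 -= -3·row0 → [0,-2,-6]
  row2 -= 2·row1 → [0,0,-4]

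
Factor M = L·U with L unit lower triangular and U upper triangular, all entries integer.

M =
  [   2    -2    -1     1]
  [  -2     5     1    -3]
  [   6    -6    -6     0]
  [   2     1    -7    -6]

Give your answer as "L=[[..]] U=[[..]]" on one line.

L=[[1,0,0,0],[-1,1,0,0],[3,0,1,0],[1,1,2,1]] U=[[2,-2,-1,1],[0,3,0,-2],[0,0,-3,-3],[0,0,0,1]]

  R1 -= -1·R0 → [0,3,0,-2]
  R2 -= 3·R0 → [0,0,-3,-3]
  R3 -= 1·R0 → [0,3,-6,-7]
  R2 -= 0·R1 → [0,0,-3,-3]
  R3 -= 1·R1 → [0,0,-6,-5]
  R3 -= 2·R2 → [0,0,0,1]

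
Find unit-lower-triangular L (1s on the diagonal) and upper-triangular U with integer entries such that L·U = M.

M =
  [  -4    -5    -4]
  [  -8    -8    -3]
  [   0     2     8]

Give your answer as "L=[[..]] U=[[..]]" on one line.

  row1 -= 2·row0 → [0,2,5]
  row2 -= 0·row0 → [0,2,8]
  row2 -= 1·row1 → [0,0,3]

L=[[1,0,0],[2,1,0],[0,1,1]] U=[[-4,-5,-4],[0,2,5],[0,0,3]]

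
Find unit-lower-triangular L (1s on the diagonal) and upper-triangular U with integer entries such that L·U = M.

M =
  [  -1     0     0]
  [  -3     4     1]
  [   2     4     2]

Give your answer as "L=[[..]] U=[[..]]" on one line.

  R1 -= 3·R0 → [0,4,1]
  R2 -= -2·R0 → [0,4,2]
  R2 -= 1·R1 → [0,0,1]

L=[[1,0,0],[3,1,0],[-2,1,1]] U=[[-1,0,0],[0,4,1],[0,0,1]]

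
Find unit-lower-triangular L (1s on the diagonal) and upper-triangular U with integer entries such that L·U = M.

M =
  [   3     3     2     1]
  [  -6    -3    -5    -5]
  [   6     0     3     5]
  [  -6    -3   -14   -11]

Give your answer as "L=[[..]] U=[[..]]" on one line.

L=[[1,0,0,0],[-2,1,0,0],[2,-2,1,0],[-2,1,3,1]] U=[[3,3,2,1],[0,3,-1,-3],[0,0,-3,-3],[0,0,0,3]]

  r1 -= -2·r0 → [0,3,-1,-3]
  r2 -= 2·r0 → [0,-6,-1,3]
  r3 -= -2·r0 → [0,3,-10,-9]
  r2 -= -2·r1 → [0,0,-3,-3]
  r3 -= 1·r1 → [0,0,-9,-6]
  r3 -= 3·r2 → [0,0,0,3]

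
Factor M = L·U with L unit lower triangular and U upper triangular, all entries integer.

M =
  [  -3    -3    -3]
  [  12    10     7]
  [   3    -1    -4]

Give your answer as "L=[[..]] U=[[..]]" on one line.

L=[[1,0,0],[-4,1,0],[-1,2,1]] U=[[-3,-3,-3],[0,-2,-5],[0,0,3]]

  r1 -= -4·r0 → [0,-2,-5]
  r2 -= -1·r0 → [0,-4,-7]
  r2 -= 2·r1 → [0,0,3]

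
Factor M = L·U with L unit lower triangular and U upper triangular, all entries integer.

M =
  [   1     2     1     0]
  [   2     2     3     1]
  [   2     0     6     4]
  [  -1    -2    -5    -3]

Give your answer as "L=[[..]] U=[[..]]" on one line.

  row1 -= 2·row0 → [0,-2,1,1]
  row2 -= 2·row0 → [0,-4,4,4]
  row3 -= -1·row0 → [0,0,-4,-3]
  row2 -= 2·row1 → [0,0,2,2]
  row3 -= 0·row1 → [0,0,-4,-3]
  row3 -= -2·row2 → [0,0,0,1]

L=[[1,0,0,0],[2,1,0,0],[2,2,1,0],[-1,0,-2,1]] U=[[1,2,1,0],[0,-2,1,1],[0,0,2,2],[0,0,0,1]]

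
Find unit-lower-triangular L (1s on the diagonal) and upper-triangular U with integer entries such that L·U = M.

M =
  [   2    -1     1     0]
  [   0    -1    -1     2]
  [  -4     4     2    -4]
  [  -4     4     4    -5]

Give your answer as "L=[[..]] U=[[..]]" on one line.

  row1 -= 0·row0 → [0,-1,-1,2]
  row2 -= -2·row0 → [0,2,4,-4]
  row3 -= -2·row0 → [0,2,6,-5]
  row2 -= -2·row1 → [0,0,2,0]
  row3 -= -2·row1 → [0,0,4,-1]
  row3 -= 2·row2 → [0,0,0,-1]

L=[[1,0,0,0],[0,1,0,0],[-2,-2,1,0],[-2,-2,2,1]] U=[[2,-1,1,0],[0,-1,-1,2],[0,0,2,0],[0,0,0,-1]]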